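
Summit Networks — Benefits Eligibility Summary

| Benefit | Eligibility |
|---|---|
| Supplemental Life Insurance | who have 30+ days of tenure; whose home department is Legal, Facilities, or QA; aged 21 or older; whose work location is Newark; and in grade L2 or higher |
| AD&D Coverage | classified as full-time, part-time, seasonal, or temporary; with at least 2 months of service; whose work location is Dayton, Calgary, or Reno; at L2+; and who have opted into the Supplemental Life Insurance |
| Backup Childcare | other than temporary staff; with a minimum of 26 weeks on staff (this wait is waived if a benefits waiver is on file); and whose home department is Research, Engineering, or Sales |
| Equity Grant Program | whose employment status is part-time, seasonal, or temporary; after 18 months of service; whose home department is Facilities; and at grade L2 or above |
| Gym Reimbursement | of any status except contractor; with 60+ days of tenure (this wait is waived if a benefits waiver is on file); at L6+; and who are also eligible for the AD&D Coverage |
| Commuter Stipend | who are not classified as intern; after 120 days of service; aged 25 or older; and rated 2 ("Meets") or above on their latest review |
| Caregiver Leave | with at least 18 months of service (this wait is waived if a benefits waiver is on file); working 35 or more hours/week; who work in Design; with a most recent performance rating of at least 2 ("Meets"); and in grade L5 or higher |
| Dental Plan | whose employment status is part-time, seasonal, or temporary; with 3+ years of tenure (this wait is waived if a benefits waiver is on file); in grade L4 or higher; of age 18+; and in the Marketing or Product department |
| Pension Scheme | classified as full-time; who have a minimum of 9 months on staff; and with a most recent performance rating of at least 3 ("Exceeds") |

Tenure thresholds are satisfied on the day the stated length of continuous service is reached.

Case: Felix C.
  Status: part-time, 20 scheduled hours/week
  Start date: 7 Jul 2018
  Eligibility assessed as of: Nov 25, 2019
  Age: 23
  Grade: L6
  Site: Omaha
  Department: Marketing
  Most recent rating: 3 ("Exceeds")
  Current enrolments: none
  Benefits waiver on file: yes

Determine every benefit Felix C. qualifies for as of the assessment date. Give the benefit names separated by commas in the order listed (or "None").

Service from 7 Jul 2018 to Nov 25, 2019: 506 days.
Supplemental Life Insurance — service 506 days ≥ 30 days ✓; dept Marketing ✗ → not eligible.
AD&D Coverage — status part-time ✓; service 506 days ≥ 2 months (≈60 days) ✓; site Omaha ✗ (not Dayton, Calgary, or Reno) → not eligible.
Backup Childcare — status part-time ✓ (not excluded); benefits waiver on file ✓; dept Marketing ✗ → not eligible.
Equity Grant Program — status part-time ✓; service 506 days < 18 months (≈540 days) ✗ → not eligible.
Gym Reimbursement — status part-time ✓ (not excluded); benefits waiver on file ✓; grade L6 ≥ L6 ✓; not eligible for AD&D Coverage ✗ → not eligible.
Commuter Stipend — status part-time ✓ (not excluded); service 506 days ≥ 120 days ✓; age 23 < 25 ✗ → not eligible.
Caregiver Leave — benefits waiver on file ✓; 20 hrs/wk < 35 ✗ → not eligible.
Dental Plan — status part-time ✓; benefits waiver on file ✓; grade L6 ≥ L4 ✓; age 23 ≥ 18 ✓; dept Marketing ✓ → eligible.
Pension Scheme — status part-time ✗ (requires full-time) → not eligible.

Dental Plan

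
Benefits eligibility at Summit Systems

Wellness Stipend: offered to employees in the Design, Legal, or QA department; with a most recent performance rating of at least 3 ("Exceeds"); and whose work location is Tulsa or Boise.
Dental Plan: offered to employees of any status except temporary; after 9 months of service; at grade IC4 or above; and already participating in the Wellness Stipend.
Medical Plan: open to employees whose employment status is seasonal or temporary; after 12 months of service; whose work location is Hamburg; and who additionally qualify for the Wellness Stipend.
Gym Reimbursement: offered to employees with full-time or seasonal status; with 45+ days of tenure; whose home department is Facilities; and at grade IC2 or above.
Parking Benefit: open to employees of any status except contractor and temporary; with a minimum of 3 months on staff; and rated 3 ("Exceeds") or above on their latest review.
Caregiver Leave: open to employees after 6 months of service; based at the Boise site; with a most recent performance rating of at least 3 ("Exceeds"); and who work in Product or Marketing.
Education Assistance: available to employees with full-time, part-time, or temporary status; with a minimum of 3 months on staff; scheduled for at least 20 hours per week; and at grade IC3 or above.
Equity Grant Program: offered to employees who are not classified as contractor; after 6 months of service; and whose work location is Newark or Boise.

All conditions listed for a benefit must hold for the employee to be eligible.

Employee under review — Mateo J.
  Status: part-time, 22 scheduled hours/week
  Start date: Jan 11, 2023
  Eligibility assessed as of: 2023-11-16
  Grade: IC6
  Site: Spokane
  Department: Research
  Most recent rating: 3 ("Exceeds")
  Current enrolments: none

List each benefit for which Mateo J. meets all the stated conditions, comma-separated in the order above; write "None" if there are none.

Parking Benefit, Education Assistance

Service from Jan 11, 2023 to 2023-11-16: 309 days.
Wellness Stipend — dept Research ✗ → not eligible.
Dental Plan — status part-time ✓ (not excluded); service 309 days ≥ 9 months (≈270 days) ✓; grade IC6 ≥ IC4 ✓; not enrolled in Wellness Stipend ✗ → not eligible.
Medical Plan — status part-time ✗ (requires seasonal or temporary) → not eligible.
Gym Reimbursement — status part-time ✗ (requires full-time or seasonal) → not eligible.
Parking Benefit — status part-time ✓ (not excluded); service 309 days ≥ 3 months (≈90 days) ✓; rating 3 ≥ 3 ✓ → eligible.
Caregiver Leave — service 309 days ≥ 6 months (≈180 days) ✓; site Spokane ✗ (not Boise) → not eligible.
Education Assistance — status part-time ✓; service 309 days ≥ 3 months (≈90 days) ✓; 22 hrs/wk ≥ 20 ✓; grade IC6 ≥ IC3 ✓ → eligible.
Equity Grant Program — status part-time ✓ (not excluded); service 309 days ≥ 6 months (≈180 days) ✓; site Spokane ✗ (not Newark or Boise) → not eligible.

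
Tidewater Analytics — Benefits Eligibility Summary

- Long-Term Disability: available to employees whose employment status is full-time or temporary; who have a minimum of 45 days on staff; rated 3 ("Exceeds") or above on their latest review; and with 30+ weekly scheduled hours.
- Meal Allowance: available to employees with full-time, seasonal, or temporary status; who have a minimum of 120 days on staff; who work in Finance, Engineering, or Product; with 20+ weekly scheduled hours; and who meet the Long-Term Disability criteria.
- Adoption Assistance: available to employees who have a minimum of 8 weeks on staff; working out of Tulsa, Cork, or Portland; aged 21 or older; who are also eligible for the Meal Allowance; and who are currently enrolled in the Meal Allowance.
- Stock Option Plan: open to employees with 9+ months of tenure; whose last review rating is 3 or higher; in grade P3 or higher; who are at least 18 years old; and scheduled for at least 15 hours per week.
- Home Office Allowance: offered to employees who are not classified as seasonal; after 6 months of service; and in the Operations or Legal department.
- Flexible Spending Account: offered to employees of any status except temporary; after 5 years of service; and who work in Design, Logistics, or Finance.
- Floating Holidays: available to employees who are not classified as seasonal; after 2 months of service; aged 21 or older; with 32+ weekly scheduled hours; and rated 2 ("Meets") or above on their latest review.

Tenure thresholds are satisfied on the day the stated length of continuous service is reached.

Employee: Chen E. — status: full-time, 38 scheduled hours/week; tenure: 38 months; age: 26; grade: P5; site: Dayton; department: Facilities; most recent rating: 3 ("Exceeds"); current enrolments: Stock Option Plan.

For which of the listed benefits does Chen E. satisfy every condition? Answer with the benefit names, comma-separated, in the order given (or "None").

Long-Term Disability — status full-time ✓; service 38 months ≥ 45 days ✓; rating 3 ≥ 3 ✓; 38 hrs/wk ≥ 30 ✓ → eligible.
Meal Allowance — status full-time ✓; service 38 months ≥ 120 days ✓; dept Facilities ✗ → not eligible.
Adoption Assistance — service 38 months ≥ 8 weeks (≈56 days) ✓; site Dayton ✗ (not Tulsa, Cork, or Portland) → not eligible.
Stock Option Plan — service 38 months ≥ 9 months ✓; rating 3 ≥ 3 ✓; grade P5 ≥ P3 ✓; age 26 ≥ 18 ✓; 38 hrs/wk ≥ 15 ✓ → eligible.
Home Office Allowance — status full-time ✓ (not excluded); service 38 months ≥ 6 months ✓; dept Facilities ✗ → not eligible.
Flexible Spending Account — status full-time ✓ (not excluded); service 38 months < 5 years (≈1825 days) ✗ → not eligible.
Floating Holidays — status full-time ✓ (not excluded); service 38 months ≥ 2 months ✓; age 26 ≥ 21 ✓; 38 hrs/wk ≥ 32 ✓; rating 3 ≥ 2 ✓ → eligible.

Long-Term Disability, Stock Option Plan, Floating Holidays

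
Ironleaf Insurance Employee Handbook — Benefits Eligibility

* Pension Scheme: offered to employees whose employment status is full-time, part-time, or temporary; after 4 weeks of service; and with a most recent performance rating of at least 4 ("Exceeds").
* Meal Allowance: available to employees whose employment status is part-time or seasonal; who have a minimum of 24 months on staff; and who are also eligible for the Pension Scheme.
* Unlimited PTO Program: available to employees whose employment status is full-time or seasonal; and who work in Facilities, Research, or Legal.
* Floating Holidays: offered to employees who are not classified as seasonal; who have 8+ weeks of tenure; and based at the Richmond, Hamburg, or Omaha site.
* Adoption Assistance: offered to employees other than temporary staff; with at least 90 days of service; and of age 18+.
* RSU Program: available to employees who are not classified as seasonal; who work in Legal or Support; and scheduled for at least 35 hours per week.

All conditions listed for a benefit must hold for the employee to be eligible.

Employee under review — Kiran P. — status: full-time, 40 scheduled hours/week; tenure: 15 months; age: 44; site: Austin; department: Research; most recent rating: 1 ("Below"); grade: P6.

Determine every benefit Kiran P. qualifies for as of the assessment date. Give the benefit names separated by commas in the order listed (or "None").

Unlimited PTO Program, Adoption Assistance

Pension Scheme — status full-time ✓; service 15 months ≥ 4 weeks (≈28 days) ✓; rating 1 < 4 ✗ → not eligible.
Meal Allowance — status full-time ✗ (requires part-time or seasonal) → not eligible.
Unlimited PTO Program — status full-time ✓; dept Research ✓ → eligible.
Floating Holidays — status full-time ✓ (not excluded); service 15 months ≥ 8 weeks (≈56 days) ✓; site Austin ✗ (not Richmond, Hamburg, or Omaha) → not eligible.
Adoption Assistance — status full-time ✓ (not excluded); service 15 months ≥ 90 days ✓; age 44 ≥ 18 ✓ → eligible.
RSU Program — status full-time ✓ (not excluded); dept Research ✗ → not eligible.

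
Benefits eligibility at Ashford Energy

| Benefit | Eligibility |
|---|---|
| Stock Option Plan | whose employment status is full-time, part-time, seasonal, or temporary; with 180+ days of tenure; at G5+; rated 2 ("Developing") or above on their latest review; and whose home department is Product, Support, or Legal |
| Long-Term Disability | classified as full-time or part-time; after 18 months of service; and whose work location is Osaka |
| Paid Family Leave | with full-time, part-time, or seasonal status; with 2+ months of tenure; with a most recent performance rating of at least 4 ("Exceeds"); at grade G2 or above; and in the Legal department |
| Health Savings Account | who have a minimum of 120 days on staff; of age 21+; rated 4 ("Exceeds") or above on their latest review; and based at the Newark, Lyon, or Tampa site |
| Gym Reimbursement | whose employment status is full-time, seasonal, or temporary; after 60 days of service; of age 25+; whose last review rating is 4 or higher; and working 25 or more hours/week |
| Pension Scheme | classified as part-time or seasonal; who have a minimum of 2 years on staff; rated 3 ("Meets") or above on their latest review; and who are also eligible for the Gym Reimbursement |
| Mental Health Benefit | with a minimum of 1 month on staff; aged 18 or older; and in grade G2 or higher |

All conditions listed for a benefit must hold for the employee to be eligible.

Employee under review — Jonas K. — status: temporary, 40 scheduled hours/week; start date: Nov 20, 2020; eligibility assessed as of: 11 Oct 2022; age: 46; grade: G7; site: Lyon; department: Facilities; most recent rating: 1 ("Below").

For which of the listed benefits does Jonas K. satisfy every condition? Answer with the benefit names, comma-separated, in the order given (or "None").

Service from Nov 20, 2020 to 11 Oct 2022: 690 days.
Stock Option Plan — status temporary ✓; service 690 days ≥ 180 days ✓; grade G7 ≥ G5 ✓; rating 1 < 2 ✗ → not eligible.
Long-Term Disability — status temporary ✗ (requires full-time or part-time) → not eligible.
Paid Family Leave — status temporary ✗ (requires full-time, part-time, or seasonal) → not eligible.
Health Savings Account — service 690 days ≥ 120 days ✓; age 46 ≥ 21 ✓; rating 1 < 4 ✗ → not eligible.
Gym Reimbursement — status temporary ✓; service 690 days ≥ 60 days ✓; age 46 ≥ 25 ✓; rating 1 < 4 ✗ → not eligible.
Pension Scheme — status temporary ✗ (requires part-time or seasonal) → not eligible.
Mental Health Benefit — service 690 days ≥ 1 month (≈30 days) ✓; age 46 ≥ 18 ✓; grade G7 ≥ G2 ✓ → eligible.

Mental Health Benefit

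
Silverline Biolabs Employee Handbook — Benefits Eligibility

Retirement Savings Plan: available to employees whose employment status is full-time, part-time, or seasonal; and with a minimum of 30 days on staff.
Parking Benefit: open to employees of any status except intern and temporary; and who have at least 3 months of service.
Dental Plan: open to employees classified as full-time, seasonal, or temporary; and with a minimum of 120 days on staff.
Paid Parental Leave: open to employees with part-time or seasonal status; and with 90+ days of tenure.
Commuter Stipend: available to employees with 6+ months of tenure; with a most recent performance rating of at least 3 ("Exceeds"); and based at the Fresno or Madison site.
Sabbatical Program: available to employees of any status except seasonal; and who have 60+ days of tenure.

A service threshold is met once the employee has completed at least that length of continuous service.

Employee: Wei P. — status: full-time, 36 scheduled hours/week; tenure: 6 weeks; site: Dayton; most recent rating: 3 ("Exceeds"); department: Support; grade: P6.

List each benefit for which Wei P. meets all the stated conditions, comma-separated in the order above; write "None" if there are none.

Retirement Savings Plan — status full-time ✓; service 6 weeks ≥ 30 days ✓ → eligible.
Parking Benefit — status full-time ✓ (not excluded); service 6 weeks < 3 months (≈90 days) ✗ → not eligible.
Dental Plan — status full-time ✓; service 6 weeks < 120 days ✗ → not eligible.
Paid Parental Leave — status full-time ✗ (requires part-time or seasonal) → not eligible.
Commuter Stipend — service 6 weeks < 6 months (≈180 days) ✗ → not eligible.
Sabbatical Program — status full-time ✓ (not excluded); service 6 weeks < 60 days ✗ → not eligible.

Retirement Savings Plan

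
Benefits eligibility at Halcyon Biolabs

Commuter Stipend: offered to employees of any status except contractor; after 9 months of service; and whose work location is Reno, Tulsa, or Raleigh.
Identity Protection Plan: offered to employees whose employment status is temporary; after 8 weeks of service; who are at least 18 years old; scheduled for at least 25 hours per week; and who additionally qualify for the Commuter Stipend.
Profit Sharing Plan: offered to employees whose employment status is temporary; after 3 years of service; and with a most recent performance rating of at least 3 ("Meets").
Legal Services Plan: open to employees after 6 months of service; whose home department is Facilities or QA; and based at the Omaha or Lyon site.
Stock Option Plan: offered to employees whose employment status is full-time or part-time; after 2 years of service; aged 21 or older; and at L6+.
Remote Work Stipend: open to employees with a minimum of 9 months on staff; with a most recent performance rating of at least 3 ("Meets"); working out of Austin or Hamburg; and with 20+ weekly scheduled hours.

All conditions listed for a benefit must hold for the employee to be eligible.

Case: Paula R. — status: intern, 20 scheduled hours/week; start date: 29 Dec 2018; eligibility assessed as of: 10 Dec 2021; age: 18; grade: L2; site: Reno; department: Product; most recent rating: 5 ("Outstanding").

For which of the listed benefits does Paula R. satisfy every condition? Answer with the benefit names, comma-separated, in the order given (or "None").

Service from 29 Dec 2018 to 10 Dec 2021: 1077 days.
Commuter Stipend — status intern ✓ (not excluded); service 1077 days ≥ 9 months (≈270 days) ✓; site Reno ✓ → eligible.
Identity Protection Plan — status intern ✗ (requires temporary) → not eligible.
Profit Sharing Plan — status intern ✗ (requires temporary) → not eligible.
Legal Services Plan — service 1077 days ≥ 6 months (≈180 days) ✓; dept Product ✗ → not eligible.
Stock Option Plan — status intern ✗ (requires full-time or part-time) → not eligible.
Remote Work Stipend — service 1077 days ≥ 9 months (≈270 days) ✓; rating 5 ≥ 3 ✓; site Reno ✗ (not Austin or Hamburg) → not eligible.

Commuter Stipend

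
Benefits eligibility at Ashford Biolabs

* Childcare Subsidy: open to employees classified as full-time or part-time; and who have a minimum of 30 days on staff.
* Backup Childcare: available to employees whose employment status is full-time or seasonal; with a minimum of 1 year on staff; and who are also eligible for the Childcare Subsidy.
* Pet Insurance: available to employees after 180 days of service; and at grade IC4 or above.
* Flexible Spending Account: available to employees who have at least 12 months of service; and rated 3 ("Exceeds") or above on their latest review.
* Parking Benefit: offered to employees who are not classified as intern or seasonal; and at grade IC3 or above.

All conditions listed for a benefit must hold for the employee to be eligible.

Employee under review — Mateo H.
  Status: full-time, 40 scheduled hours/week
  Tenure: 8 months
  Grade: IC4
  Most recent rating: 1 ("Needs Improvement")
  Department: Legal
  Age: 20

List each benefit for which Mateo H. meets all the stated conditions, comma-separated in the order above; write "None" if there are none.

Childcare Subsidy, Pet Insurance, Parking Benefit

Childcare Subsidy — status full-time ✓; service 8 months ≥ 30 days ✓ → eligible.
Backup Childcare — status full-time ✓; service 8 months < 1 year (≈365 days) ✗ → not eligible.
Pet Insurance — service 8 months ≥ 180 days ✓; grade IC4 ≥ IC4 ✓ → eligible.
Flexible Spending Account — service 8 months < 12 months ✗ → not eligible.
Parking Benefit — status full-time ✓ (not excluded); grade IC4 ≥ IC3 ✓ → eligible.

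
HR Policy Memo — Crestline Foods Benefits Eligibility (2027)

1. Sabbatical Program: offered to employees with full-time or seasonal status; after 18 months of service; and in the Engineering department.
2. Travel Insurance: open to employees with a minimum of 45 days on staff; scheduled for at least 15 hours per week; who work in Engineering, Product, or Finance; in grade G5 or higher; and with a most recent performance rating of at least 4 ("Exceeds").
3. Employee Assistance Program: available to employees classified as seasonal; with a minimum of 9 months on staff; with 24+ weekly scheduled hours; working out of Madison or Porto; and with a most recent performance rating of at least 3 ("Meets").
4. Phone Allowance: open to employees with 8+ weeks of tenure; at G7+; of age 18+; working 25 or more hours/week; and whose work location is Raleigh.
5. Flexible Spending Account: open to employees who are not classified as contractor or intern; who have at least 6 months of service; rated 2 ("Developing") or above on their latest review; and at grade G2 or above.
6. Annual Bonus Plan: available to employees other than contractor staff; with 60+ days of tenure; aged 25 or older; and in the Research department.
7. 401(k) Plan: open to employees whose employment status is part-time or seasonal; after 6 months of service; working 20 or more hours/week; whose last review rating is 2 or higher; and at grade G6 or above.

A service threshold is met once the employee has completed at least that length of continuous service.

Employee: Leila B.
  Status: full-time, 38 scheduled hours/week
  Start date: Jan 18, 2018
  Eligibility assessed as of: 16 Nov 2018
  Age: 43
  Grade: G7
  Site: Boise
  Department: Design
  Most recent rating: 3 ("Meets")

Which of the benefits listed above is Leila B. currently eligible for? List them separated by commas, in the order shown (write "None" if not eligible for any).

Flexible Spending Account

Service from Jan 18, 2018 to 16 Nov 2018: 302 days.
Sabbatical Program — status full-time ✓; service 302 days < 18 months (≈540 days) ✗ → not eligible.
Travel Insurance — service 302 days ≥ 45 days ✓; 38 hrs/wk ≥ 15 ✓; dept Design ✗ → not eligible.
Employee Assistance Program — status full-time ✗ (requires seasonal) → not eligible.
Phone Allowance — service 302 days ≥ 8 weeks (≈56 days) ✓; grade G7 ≥ G7 ✓; age 43 ≥ 18 ✓; 38 hrs/wk ≥ 25 ✓; site Boise ✗ (not Raleigh) → not eligible.
Flexible Spending Account — status full-time ✓ (not excluded); service 302 days ≥ 6 months (≈180 days) ✓; rating 3 ≥ 2 ✓; grade G7 ≥ G2 ✓ → eligible.
Annual Bonus Plan — status full-time ✓ (not excluded); service 302 days ≥ 60 days ✓; age 43 ≥ 25 ✓; dept Design ✗ → not eligible.
401(k) Plan — status full-time ✗ (requires part-time or seasonal) → not eligible.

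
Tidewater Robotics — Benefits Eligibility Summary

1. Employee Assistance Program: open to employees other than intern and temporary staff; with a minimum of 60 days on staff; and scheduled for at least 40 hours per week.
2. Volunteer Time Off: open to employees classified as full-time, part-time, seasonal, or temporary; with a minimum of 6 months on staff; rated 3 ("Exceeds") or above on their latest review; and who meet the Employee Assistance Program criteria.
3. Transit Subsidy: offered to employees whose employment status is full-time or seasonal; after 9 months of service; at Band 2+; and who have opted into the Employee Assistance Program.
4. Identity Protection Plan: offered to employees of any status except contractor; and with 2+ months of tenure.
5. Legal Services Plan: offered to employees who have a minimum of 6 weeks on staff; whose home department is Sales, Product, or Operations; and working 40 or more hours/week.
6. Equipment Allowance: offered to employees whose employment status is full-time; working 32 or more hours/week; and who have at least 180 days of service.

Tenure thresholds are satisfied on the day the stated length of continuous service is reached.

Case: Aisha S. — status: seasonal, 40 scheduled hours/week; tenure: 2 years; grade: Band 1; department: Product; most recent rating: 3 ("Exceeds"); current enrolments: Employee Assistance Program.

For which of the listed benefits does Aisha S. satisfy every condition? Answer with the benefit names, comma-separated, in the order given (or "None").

Employee Assistance Program, Volunteer Time Off, Identity Protection Plan, Legal Services Plan

Employee Assistance Program — status seasonal ✓ (not excluded); service 2 years ≥ 60 days ✓; 40 hrs/wk ≥ 40 ✓ → eligible.
Volunteer Time Off — status seasonal ✓; service 2 years ≥ 6 months (≈180 days) ✓; rating 3 ≥ 3 ✓; eligible for Employee Assistance Program ✓ → eligible.
Transit Subsidy — status seasonal ✓; service 2 years ≥ 9 months (≈270 days) ✓; grade Band 1 < Band 2 ✗ → not eligible.
Identity Protection Plan — status seasonal ✓ (not excluded); service 2 years ≥ 2 months (≈60 days) ✓ → eligible.
Legal Services Plan — service 2 years ≥ 6 weeks (≈42 days) ✓; dept Product ✓; 40 hrs/wk ≥ 40 ✓ → eligible.
Equipment Allowance — status seasonal ✗ (requires full-time) → not eligible.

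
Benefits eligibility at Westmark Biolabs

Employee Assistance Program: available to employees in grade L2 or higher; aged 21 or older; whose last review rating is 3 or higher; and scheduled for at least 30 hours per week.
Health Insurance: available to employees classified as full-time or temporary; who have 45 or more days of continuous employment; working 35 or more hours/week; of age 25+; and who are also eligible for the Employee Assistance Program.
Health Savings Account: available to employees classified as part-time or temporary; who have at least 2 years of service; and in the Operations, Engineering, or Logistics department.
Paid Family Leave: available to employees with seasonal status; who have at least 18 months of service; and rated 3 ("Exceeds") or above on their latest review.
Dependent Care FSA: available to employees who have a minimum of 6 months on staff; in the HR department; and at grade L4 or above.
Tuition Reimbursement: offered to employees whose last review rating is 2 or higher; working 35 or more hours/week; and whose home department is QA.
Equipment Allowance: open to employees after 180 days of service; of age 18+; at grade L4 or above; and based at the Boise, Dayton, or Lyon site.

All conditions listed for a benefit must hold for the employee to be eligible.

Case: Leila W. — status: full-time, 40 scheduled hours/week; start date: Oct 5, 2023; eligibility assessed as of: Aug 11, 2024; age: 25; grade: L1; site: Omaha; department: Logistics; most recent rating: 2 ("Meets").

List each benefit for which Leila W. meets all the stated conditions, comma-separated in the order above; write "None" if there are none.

Service from Oct 5, 2023 to Aug 11, 2024: 311 days.
Employee Assistance Program — grade L1 < L2 ✗ → not eligible.
Health Insurance — status full-time ✓; service 311 days ≥ 45 days ✓; 40 hrs/wk ≥ 35 ✓; age 25 ≥ 25 ✓; not eligible for Employee Assistance Program ✗ → not eligible.
Health Savings Account — status full-time ✗ (requires part-time or temporary) → not eligible.
Paid Family Leave — status full-time ✗ (requires seasonal) → not eligible.
Dependent Care FSA — service 311 days ≥ 6 months (≈180 days) ✓; dept Logistics ✗ → not eligible.
Tuition Reimbursement — rating 2 ≥ 2 ✓; 40 hrs/wk ≥ 35 ✓; dept Logistics ✗ → not eligible.
Equipment Allowance — service 311 days ≥ 180 days ✓; age 25 ≥ 18 ✓; grade L1 < L4 ✗ → not eligible.

None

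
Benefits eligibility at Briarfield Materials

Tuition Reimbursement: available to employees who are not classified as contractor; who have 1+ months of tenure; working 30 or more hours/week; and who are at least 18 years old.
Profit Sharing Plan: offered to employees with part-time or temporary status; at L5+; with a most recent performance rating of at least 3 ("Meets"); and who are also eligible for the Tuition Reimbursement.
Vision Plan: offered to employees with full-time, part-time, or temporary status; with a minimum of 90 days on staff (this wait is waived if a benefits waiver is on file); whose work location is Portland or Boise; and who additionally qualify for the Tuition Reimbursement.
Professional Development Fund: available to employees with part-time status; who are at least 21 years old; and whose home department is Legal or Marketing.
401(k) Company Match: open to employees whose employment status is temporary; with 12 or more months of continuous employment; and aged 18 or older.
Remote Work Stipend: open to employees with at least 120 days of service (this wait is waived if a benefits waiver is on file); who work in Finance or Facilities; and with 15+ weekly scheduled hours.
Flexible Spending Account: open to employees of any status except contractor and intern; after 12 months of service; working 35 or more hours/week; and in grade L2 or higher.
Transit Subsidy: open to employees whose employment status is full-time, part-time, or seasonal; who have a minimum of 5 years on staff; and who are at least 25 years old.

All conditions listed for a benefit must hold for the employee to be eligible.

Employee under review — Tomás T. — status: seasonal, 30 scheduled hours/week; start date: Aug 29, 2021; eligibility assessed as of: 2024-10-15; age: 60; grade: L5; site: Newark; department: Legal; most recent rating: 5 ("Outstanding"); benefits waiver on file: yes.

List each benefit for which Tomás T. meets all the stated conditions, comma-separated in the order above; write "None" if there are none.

Service from Aug 29, 2021 to 2024-10-15: 1143 days.
Tuition Reimbursement — status seasonal ✓ (not excluded); service 1143 days ≥ 1 month (≈30 days) ✓; 30 hrs/wk ≥ 30 ✓; age 60 ≥ 18 ✓ → eligible.
Profit Sharing Plan — status seasonal ✗ (requires part-time or temporary) → not eligible.
Vision Plan — status seasonal ✗ (requires full-time, part-time, or temporary) → not eligible.
Professional Development Fund — status seasonal ✗ (requires part-time) → not eligible.
401(k) Company Match — status seasonal ✗ (requires temporary) → not eligible.
Remote Work Stipend — benefits waiver on file ✓; dept Legal ✗ → not eligible.
Flexible Spending Account — status seasonal ✓ (not excluded); service 1143 days ≥ 12 months (≈360 days) ✓; 30 hrs/wk < 35 ✗ → not eligible.
Transit Subsidy — status seasonal ✓; service 1143 days < 5 years (≈1825 days) ✗ → not eligible.

Tuition Reimbursement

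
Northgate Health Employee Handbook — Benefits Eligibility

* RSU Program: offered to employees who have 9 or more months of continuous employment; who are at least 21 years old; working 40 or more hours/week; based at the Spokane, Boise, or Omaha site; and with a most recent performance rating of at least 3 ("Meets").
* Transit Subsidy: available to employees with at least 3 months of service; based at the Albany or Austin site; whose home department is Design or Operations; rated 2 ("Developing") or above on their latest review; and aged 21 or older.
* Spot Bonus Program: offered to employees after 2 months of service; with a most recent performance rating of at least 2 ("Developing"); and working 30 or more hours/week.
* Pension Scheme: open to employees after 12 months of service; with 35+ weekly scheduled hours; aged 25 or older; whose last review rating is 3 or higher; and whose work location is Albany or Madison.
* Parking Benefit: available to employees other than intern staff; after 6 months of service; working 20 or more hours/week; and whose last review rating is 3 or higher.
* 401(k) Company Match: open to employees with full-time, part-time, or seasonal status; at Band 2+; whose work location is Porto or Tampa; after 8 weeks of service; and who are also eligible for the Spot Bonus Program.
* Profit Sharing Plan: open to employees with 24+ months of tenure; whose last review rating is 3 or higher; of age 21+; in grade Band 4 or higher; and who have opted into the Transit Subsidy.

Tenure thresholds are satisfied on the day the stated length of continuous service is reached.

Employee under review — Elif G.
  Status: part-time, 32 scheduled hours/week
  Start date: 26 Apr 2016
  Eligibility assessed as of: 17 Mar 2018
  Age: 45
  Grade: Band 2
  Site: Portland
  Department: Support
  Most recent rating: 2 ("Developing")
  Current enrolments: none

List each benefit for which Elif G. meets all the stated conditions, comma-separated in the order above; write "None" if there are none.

Spot Bonus Program

Service from 26 Apr 2016 to 17 Mar 2018: 690 days.
RSU Program — service 690 days ≥ 9 months (≈270 days) ✓; age 45 ≥ 21 ✓; 32 hrs/wk < 40 ✗ → not eligible.
Transit Subsidy — service 690 days ≥ 3 months (≈90 days) ✓; site Portland ✗ (not Albany or Austin) → not eligible.
Spot Bonus Program — service 690 days ≥ 2 months (≈60 days) ✓; rating 2 ≥ 2 ✓; 32 hrs/wk ≥ 30 ✓ → eligible.
Pension Scheme — service 690 days ≥ 12 months (≈360 days) ✓; 32 hrs/wk < 35 ✗ → not eligible.
Parking Benefit — status part-time ✓ (not excluded); service 690 days ≥ 6 months (≈180 days) ✓; 32 hrs/wk ≥ 20 ✓; rating 2 < 3 ✗ → not eligible.
401(k) Company Match — status part-time ✓; grade Band 2 ≥ Band 2 ✓; site Portland ✗ (not Porto or Tampa) → not eligible.
Profit Sharing Plan — service 690 days < 24 months (≈720 days) ✗ → not eligible.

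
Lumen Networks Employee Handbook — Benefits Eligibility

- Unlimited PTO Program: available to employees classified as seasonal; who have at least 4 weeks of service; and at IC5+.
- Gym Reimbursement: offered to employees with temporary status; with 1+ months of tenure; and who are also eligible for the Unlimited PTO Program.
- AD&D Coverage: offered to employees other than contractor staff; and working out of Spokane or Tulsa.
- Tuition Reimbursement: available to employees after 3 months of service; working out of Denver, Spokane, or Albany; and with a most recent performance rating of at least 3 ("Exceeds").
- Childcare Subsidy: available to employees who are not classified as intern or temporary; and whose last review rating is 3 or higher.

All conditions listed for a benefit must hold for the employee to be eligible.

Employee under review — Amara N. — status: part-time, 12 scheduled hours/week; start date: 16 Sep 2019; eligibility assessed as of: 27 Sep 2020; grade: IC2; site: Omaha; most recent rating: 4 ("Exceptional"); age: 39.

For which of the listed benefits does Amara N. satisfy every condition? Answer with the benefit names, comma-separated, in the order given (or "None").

Childcare Subsidy

Service from 16 Sep 2019 to 27 Sep 2020: 377 days.
Unlimited PTO Program — status part-time ✗ (requires seasonal) → not eligible.
Gym Reimbursement — status part-time ✗ (requires temporary) → not eligible.
AD&D Coverage — status part-time ✓ (not excluded); site Omaha ✗ (not Spokane or Tulsa) → not eligible.
Tuition Reimbursement — service 377 days ≥ 3 months (≈90 days) ✓; site Omaha ✗ (not Denver, Spokane, or Albany) → not eligible.
Childcare Subsidy — status part-time ✓ (not excluded); rating 4 ≥ 3 ✓ → eligible.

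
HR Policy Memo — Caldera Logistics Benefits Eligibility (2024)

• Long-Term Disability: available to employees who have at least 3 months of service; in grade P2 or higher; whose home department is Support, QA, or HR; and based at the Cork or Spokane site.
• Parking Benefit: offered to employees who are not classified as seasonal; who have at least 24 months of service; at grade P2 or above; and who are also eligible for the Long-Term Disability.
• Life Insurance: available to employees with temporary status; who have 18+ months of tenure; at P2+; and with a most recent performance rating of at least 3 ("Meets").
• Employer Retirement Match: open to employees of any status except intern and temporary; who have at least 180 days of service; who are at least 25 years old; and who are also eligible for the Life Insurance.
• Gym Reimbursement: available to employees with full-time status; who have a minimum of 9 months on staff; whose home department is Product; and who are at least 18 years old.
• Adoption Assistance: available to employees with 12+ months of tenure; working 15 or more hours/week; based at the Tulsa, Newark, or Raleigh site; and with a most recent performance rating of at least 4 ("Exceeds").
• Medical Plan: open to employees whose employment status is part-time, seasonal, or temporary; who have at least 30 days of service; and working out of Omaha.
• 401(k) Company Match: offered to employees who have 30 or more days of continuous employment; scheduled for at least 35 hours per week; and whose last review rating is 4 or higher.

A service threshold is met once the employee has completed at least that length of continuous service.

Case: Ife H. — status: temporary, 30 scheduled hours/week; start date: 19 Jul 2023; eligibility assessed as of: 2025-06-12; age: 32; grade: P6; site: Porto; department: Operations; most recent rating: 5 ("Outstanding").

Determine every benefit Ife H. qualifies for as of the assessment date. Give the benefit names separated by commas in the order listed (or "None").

Service from 19 Jul 2023 to 2025-06-12: 694 days.
Long-Term Disability — service 694 days ≥ 3 months (≈90 days) ✓; grade P6 ≥ P2 ✓; dept Operations ✗ → not eligible.
Parking Benefit — status temporary ✓ (not excluded); service 694 days < 24 months (≈720 days) ✗ → not eligible.
Life Insurance — status temporary ✓; service 694 days ≥ 18 months (≈540 days) ✓; grade P6 ≥ P2 ✓; rating 5 ≥ 3 ✓ → eligible.
Employer Retirement Match — status temporary ✗ (excluded) → not eligible.
Gym Reimbursement — status temporary ✗ (requires full-time) → not eligible.
Adoption Assistance — service 694 days ≥ 12 months (≈360 days) ✓; 30 hrs/wk ≥ 15 ✓; site Porto ✗ (not Tulsa, Newark, or Raleigh) → not eligible.
Medical Plan — status temporary ✓; service 694 days ≥ 30 days ✓; site Porto ✗ (not Omaha) → not eligible.
401(k) Company Match — service 694 days ≥ 30 days ✓; 30 hrs/wk < 35 ✗ → not eligible.

Life Insurance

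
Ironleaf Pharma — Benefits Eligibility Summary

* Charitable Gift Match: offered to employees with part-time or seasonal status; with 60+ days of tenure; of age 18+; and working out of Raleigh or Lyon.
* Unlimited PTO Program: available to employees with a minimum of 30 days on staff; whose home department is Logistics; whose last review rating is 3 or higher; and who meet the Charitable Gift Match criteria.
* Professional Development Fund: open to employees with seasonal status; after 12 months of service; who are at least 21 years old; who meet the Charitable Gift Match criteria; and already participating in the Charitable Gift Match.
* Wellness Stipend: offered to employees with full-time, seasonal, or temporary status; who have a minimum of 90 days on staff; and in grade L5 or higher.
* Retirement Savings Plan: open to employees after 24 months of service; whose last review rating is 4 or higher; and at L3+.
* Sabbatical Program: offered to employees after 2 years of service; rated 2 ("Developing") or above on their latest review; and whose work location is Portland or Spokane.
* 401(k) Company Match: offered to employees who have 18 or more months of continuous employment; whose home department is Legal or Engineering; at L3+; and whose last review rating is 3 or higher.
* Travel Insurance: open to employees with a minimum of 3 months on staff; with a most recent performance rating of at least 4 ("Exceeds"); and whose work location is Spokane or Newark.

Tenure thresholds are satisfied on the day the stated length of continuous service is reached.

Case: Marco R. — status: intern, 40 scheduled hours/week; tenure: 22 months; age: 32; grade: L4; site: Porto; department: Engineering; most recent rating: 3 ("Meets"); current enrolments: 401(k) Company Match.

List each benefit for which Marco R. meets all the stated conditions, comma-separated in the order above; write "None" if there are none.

401(k) Company Match

Charitable Gift Match — status intern ✗ (requires part-time or seasonal) → not eligible.
Unlimited PTO Program — service 22 months ≥ 30 days ✓; dept Engineering ✗ → not eligible.
Professional Development Fund — status intern ✗ (requires seasonal) → not eligible.
Wellness Stipend — status intern ✗ (requires full-time, seasonal, or temporary) → not eligible.
Retirement Savings Plan — service 22 months < 24 months ✗ → not eligible.
Sabbatical Program — service 22 months < 2 years (≈730 days) ✗ → not eligible.
401(k) Company Match — service 22 months ≥ 18 months ✓; dept Engineering ✓; grade L4 ≥ L3 ✓; rating 3 ≥ 3 ✓ → eligible.
Travel Insurance — service 22 months ≥ 3 months ✓; rating 3 < 4 ✗ → not eligible.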